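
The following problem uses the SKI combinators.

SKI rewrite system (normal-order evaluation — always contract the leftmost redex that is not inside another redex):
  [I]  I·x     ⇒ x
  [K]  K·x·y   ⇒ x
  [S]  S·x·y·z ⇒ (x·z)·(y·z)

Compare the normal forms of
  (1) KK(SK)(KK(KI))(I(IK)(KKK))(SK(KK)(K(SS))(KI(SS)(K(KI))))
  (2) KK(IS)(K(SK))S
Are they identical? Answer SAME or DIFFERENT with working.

Term A:
  start: KK(SK)(KK(KI))(I(IK)(KKK))(SK(KK)(K(SS))(KI(SS)(K(KI))))
  [1] K(KK(KI))(I(IK)(KKK))(SK(KK)(K(SS))(KI(SS)(K(KI))))
  [2] KK(KI)(SK(KK)(K(SS))(KI(SS)(K(KI))))
  [3] K(SK(KK)(K(SS))(KI(SS)(K(KI))))
  [4] K(K(K(SS))(KK(K(SS)))(KI(SS)(K(KI))))
  [5] K(K(SS)(KI(SS)(K(KI))))
  [6] K(SS)

Term B:
  start: KK(IS)(K(SK))S
  [1] K(K(SK))S
  [2] K(SK)

Answer: DIFFERENT — A ⇓ K(SS), B ⇓ K(SK)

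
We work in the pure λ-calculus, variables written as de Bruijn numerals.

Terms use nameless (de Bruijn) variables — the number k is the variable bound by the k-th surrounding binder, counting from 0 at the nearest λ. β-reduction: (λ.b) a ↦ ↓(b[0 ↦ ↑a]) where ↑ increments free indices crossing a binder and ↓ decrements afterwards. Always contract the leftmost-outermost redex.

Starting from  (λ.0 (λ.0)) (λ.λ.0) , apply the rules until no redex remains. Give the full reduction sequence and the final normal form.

  start: (λ.0 (λ.0)) (λ.λ.0)
  [1] (λ.λ.0) (λ.0)
  [2] λ.0

Answer: normal form = λ.0  (in 2 steps)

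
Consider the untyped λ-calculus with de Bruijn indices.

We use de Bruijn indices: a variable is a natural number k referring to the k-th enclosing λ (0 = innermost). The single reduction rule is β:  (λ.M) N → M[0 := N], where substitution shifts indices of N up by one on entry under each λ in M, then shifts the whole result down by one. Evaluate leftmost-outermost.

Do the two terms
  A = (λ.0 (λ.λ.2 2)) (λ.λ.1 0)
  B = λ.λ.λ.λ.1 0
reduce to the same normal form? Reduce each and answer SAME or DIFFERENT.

Answer: SAME — A ⇓ λ.λ.λ.λ.1 0, B ⇓ λ.λ.λ.λ.1 0

Working:
Term A:
  start: (λ.0 (λ.λ.2 2)) (λ.λ.1 0)
  [1] (λ.λ.1 0) (λ.λ.(λ.λ.1 0) (λ.λ.1 0))
  [2] λ.(λ.λ.(λ.λ.1 0) (λ.λ.1 0)) 0
  [3] λ.λ.(λ.λ.1 0) (λ.λ.1 0)
  [4] λ.λ.λ.(λ.λ.1 0) 0
  [5] λ.λ.λ.λ.1 0

Term B:
  start: λ.λ.λ.λ.1 0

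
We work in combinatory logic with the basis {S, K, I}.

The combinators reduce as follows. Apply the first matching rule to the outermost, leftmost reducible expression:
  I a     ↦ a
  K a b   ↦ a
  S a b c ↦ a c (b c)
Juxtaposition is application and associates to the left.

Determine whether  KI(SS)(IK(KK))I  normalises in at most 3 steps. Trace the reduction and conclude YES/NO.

Answer: NO — after 3 steps the term is K(KK)I, not yet normal

Working:
  start: KI(SS)(IK(KK))I
  [1] I(IK(KK))I
  [2] IK(KK)I
  [3] K(KK)I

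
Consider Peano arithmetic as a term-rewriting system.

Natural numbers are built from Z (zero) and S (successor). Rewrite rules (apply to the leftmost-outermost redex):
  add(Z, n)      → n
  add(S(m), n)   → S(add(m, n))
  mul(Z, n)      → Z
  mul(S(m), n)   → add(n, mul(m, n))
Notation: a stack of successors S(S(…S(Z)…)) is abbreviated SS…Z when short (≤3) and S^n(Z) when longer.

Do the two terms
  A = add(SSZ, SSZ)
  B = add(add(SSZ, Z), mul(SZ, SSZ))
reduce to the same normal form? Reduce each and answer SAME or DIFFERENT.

Answer: SAME — A ⇓ S^4(Z), B ⇓ S^4(Z)

Working:
Term A:
  start: add(SSZ, SSZ)
  step 1: S(add(SZ, SSZ))
  step 2: S(S(add(Z, SSZ)))
  step 3: S^4(Z)

Term B:
  start: add(add(SSZ, Z), mul(SZ, SSZ))
  step 1: add(S(add(SZ, Z)), mul(SZ, SSZ))
  step 2: S(add(add(SZ, Z), mul(SZ, SSZ)))
  step 3: S(add(S(add(Z, Z)), mul(SZ, SSZ)))
  step 4: S(S(add(add(Z, Z), mul(SZ, SSZ))))
  step 5: S(S(add(Z, mul(SZ, SSZ))))
  step 6: S(S(mul(SZ, SSZ)))
  step 7: S(S(add(SSZ, mul(Z, SSZ))))
  step 8: S(S(S(add(SZ, mul(Z, SSZ)))))
  step 9: S(S(S(S(add(Z, mul(Z, SSZ))))))
  step 10: S(S(S(S(mul(Z, SSZ)))))
  step 11: S^4(Z)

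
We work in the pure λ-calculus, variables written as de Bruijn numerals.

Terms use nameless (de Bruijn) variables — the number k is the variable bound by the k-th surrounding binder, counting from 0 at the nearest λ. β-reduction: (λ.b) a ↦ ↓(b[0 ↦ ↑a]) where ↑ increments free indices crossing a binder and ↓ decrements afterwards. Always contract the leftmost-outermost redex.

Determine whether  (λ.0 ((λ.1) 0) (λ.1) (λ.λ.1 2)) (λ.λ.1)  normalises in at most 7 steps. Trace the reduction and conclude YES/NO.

  start: (λ.0 ((λ.1) 0) (λ.1) (λ.λ.1 2)) (λ.λ.1)
  step 1: (λ.λ.1) ((λ.λ.λ.1) (λ.λ.1)) (λ.λ.λ.1) (λ.λ.1 (λ.λ.1))
  step 2: (λ.(λ.λ.λ.1) (λ.λ.1)) (λ.λ.λ.1) (λ.λ.1 (λ.λ.1))
  step 3: (λ.λ.λ.1) (λ.λ.1) (λ.λ.1 (λ.λ.1))
  step 4: (λ.λ.1) (λ.λ.1 (λ.λ.1))
  step 5: λ.λ.λ.1 (λ.λ.1)

Answer: YES — reaches normal form λ.λ.λ.1 (λ.λ.1) in 5 ≤ 7 steps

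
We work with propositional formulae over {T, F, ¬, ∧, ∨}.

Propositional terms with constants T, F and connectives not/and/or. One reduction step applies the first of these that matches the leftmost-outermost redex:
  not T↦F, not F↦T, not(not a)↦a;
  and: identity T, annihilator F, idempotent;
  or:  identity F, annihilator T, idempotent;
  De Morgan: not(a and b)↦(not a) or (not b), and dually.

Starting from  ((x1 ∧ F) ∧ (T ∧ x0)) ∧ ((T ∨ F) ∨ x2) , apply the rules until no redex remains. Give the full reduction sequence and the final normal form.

Answer: normal form = F  (in 3 steps)

Working:
  start: ((x1 ∧ F) ∧ (T ∧ x0)) ∧ ((T ∨ F) ∨ x2)
  →1  (F ∧ (T ∧ x0)) ∧ ((T ∨ F) ∨ x2)
  →2  F ∧ ((T ∨ F) ∨ x2)
  →3  F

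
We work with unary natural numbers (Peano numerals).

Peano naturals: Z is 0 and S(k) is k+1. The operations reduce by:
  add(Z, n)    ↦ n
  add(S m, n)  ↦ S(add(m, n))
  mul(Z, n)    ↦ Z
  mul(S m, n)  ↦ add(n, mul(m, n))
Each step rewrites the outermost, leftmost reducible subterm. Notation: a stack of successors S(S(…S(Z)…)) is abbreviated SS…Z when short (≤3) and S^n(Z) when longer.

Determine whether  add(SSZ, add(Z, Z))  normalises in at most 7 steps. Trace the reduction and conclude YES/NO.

  start: add(SSZ, add(Z, Z))
  step 1: S(add(SZ, add(Z, Z)))
  step 2: S(S(add(Z, add(Z, Z))))
  step 3: S(S(add(Z, Z)))
  step 4: SSZ

Answer: YES — reaches normal form SSZ in 4 ≤ 7 steps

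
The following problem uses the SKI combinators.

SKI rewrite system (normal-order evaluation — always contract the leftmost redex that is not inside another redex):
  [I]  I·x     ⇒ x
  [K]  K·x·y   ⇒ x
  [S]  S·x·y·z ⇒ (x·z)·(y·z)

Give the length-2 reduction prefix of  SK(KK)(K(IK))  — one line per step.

Answer: after 2 steps: K(IK)

Reduction:
  start: SK(KK)(K(IK))
  →1  K(K(IK))(KK(K(IK)))
  →2  K(IK)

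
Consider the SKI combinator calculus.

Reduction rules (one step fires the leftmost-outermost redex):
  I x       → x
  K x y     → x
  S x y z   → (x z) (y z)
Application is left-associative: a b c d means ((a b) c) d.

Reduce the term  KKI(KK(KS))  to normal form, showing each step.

Answer: normal form = KK  (in 2 steps)

Derivation:
  start: KKI(KK(KS))
  →1  K(KK(KS))
  →2  KK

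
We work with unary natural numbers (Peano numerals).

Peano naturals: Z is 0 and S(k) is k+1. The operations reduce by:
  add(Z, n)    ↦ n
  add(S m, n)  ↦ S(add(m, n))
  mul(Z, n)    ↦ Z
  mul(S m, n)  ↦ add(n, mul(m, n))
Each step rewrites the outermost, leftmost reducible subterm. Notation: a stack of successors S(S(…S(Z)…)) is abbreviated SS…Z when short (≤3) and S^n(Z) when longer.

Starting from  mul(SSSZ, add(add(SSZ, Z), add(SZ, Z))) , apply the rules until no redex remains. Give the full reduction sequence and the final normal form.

Answer: normal form = S^9(Z)  (in 40 steps)

Working:
  start: mul(SSSZ, add(add(SSZ, Z), add(SZ, Z)))
  →1  add(add(add(SSZ, Z), add(SZ, Z)), mul(SSZ, add(add(SSZ, Z), add(SZ, Z))))
  →2  add(add(S(add(SZ, Z)), add(SZ, Z)), mul(SSZ, add(add(SSZ, Z), add(SZ, Z))))
  →3  add(S(add(add(SZ, Z), add(SZ, Z))), mul(SSZ, add(add(SSZ, Z), add(SZ, Z))))
  →4  S(add(add(add(SZ, Z), add(SZ, Z)), mul(SSZ, add(add(SSZ, Z), add(SZ, Z)))))
  →5  S(add(add(S(add(Z, Z)), add(SZ, Z)), mul(SSZ, add(add(SSZ, Z), add(SZ, Z)))))
  →6  S(add(S(add(add(Z, Z), add(SZ, Z))), mul(SSZ, add(add(SSZ, Z), add(SZ, Z)))))
  →7  S(S(add(add(add(Z, Z), add(SZ, Z)), mul(SSZ, add(add(SSZ, Z), add(SZ, Z))))))
  →8  S(S(add(add(Z, add(SZ, Z)), mul(SSZ, add(add(SSZ, Z), add(SZ, Z))))))
  →9  S(S(add(add(SZ, Z), mul(SSZ, add(add(SSZ, Z), add(SZ, Z))))))
  →10  S(S(add(S(add(Z, Z)), mul(SSZ, add(add(SSZ, Z), add(SZ, Z))))))
  →11  S(S(S(add(add(Z, Z), mul(SSZ, add(add(SSZ, Z), add(SZ, Z)))))))
  →12  S(S(S(add(Z, mul(SSZ, add(add(SSZ, Z), add(SZ, Z)))))))
  →13  S(S(S(mul(SSZ, add(add(SSZ, Z), add(SZ, Z))))))
  →14  S(S(S(add(add(add(SSZ, Z), add(SZ, Z)), mul(SZ, add(add(SSZ, Z), add(SZ, Z)))))))
  →15  S(S(S(add(add(S(add(SZ, Z)), add(SZ, Z)), mul(SZ, add(add(SSZ, Z), add(SZ, Z)))))))
  →16  S(S(S(add(S(add(add(SZ, Z), add(SZ, Z))), mul(SZ, add(add(SSZ, Z), add(SZ, Z)))))))
  →17  S(S(S(S(add(add(add(SZ, Z), add(SZ, Z)), mul(SZ, add(add(SSZ, Z), add(SZ, Z))))))))
  →18  S(S(S(S(add(add(S(add(Z, Z)), add(SZ, Z)), mul(SZ, add(add(SSZ, Z), add(SZ, Z))))))))
  →19  S(S(S(S(add(S(add(add(Z, Z), add(SZ, Z))), mul(SZ, add(add(SSZ, Z), add(SZ, Z))))))))
  →20  S(S(S(S(S(add(add(add(Z, Z), add(SZ, Z)), mul(SZ, add(add(SSZ, Z), add(SZ, Z)))))))))
  →21  S(S(S(S(S(add(add(Z, add(SZ, Z)), mul(SZ, add(add(SSZ, Z), add(SZ, Z)))))))))
  →22  S(S(S(S(S(add(add(SZ, Z), mul(SZ, add(add(SSZ, Z), add(SZ, Z)))))))))
  →23  S(S(S(S(S(add(S(add(Z, Z)), mul(SZ, add(add(SSZ, Z), add(SZ, Z)))))))))
  →24  S(S(S(S(S(S(add(add(Z, Z), mul(SZ, add(add(SSZ, Z), add(SZ, Z))))))))))
  →25  S(S(S(S(S(S(add(Z, mul(SZ, add(add(SSZ, Z), add(SZ, Z))))))))))
  →26  S(S(S(S(S(S(mul(SZ, add(add(SSZ, Z), add(SZ, Z)))))))))
  →27  S(S(S(S(S(S(add(add(add(SSZ, Z), add(SZ, Z)), mul(Z, add(add(SSZ, Z), add(SZ, Z))))))))))
  →28  S(S(S(S(S(S(add(add(S(add(SZ, Z)), add(SZ, Z)), mul(Z, add(add(SSZ, Z), add(SZ, Z))))))))))
  →29  S(S(S(S(S(S(add(S(add(add(SZ, Z), add(SZ, Z))), mul(Z, add(add(SSZ, Z), add(SZ, Z))))))))))
  →30  S(S(S(S(S(S(S(add(add(add(SZ, Z), add(SZ, Z)), mul(Z, add(add(SSZ, Z), add(SZ, Z)))))))))))
  →31  S(S(S(S(S(S(S(add(add(S(add(Z, Z)), add(SZ, Z)), mul(Z, add(add(SSZ, Z), add(SZ, Z)))))))))))
  →32  S(S(S(S(S(S(S(add(S(add(add(Z, Z), add(SZ, Z))), mul(Z, add(add(SSZ, Z), add(SZ, Z)))))))))))
  →33  S(S(S(S(S(S(S(S(add(add(add(Z, Z), add(SZ, Z)), mul(Z, add(add(SSZ, Z), add(SZ, Z))))))))))))
  →34  S(S(S(S(S(S(S(S(add(add(Z, add(SZ, Z)), mul(Z, add(add(SSZ, Z), add(SZ, Z))))))))))))
  →35  S(S(S(S(S(S(S(S(add(add(SZ, Z), mul(Z, add(add(SSZ, Z), add(SZ, Z))))))))))))
  →36  S(S(S(S(S(S(S(S(add(S(add(Z, Z)), mul(Z, add(add(SSZ, Z), add(SZ, Z))))))))))))
  →37  S(S(S(S(S(S(S(S(S(add(add(Z, Z), mul(Z, add(add(SSZ, Z), add(SZ, Z)))))))))))))
  →38  S(S(S(S(S(S(S(S(S(add(Z, mul(Z, add(add(SSZ, Z), add(SZ, Z)))))))))))))
  →39  S(S(S(S(S(S(S(S(S(mul(Z, add(add(SSZ, Z), add(SZ, Z))))))))))))
  →40  S^9(Z)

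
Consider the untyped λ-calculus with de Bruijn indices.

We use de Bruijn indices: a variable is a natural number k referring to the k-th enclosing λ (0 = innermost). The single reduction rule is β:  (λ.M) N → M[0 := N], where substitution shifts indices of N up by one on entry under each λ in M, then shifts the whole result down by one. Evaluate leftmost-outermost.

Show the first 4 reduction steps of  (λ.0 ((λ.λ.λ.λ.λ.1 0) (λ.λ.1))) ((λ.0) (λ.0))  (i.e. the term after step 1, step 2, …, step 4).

  start: (λ.0 ((λ.λ.λ.λ.λ.1 0) (λ.λ.1))) ((λ.0) (λ.0))
  [1] (λ.0) (λ.0) ((λ.λ.λ.λ.λ.1 0) (λ.λ.1))
  [2] (λ.0) ((λ.λ.λ.λ.λ.1 0) (λ.λ.1))
  [3] (λ.λ.λ.λ.λ.1 0) (λ.λ.1)
  [4] λ.λ.λ.λ.1 0

Answer: after 4 steps: λ.λ.λ.λ.1 0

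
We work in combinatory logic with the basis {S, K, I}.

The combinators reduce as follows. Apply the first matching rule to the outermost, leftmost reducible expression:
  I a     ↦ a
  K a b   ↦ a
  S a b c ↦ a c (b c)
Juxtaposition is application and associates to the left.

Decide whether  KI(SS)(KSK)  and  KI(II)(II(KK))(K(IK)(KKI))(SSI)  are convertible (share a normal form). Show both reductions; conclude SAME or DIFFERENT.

Term A:
  start: KI(SS)(KSK)
  step 1: I(KSK)
  step 2: KSK
  step 3: S

Term B:
  start: KI(II)(II(KK))(K(IK)(KKI))(SSI)
  step 1: I(II(KK))(K(IK)(KKI))(SSI)
  step 2: II(KK)(K(IK)(KKI))(SSI)
  step 3: I(KK)(K(IK)(KKI))(SSI)
  step 4: KK(K(IK)(KKI))(SSI)
  step 5: K(SSI)

Answer: DIFFERENT — A ⇓ S, B ⇓ K(SSI)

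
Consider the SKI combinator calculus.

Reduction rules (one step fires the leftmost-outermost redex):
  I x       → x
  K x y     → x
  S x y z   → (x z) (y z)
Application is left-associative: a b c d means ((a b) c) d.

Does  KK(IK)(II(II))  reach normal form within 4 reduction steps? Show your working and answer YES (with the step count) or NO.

Answer: YES — reaches normal form KI in 4 ≤ 4 steps

Working:
  start: KK(IK)(II(II))
  [1] K(II(II))
  [2] K(I(II))
  [3] K(II)
  [4] KI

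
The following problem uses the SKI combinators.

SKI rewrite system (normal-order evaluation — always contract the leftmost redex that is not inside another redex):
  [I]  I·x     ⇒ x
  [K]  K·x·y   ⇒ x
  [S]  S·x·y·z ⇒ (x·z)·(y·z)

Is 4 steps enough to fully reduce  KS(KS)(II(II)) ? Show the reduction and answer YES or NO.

Answer: YES — reaches normal form SI in 4 ≤ 4 steps

Reduction:
  start: KS(KS)(II(II))
  step 1: S(II(II))
  step 2: S(I(II))
  step 3: S(II)
  step 4: SI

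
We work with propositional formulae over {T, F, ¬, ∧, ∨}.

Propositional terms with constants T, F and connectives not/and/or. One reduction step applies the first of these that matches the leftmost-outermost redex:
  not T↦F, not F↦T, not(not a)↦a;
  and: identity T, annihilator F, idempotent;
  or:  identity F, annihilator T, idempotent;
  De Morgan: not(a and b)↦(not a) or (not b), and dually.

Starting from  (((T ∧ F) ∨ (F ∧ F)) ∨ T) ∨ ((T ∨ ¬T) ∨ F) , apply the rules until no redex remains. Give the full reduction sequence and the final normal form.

Answer: normal form = T  (in 2 steps)

Derivation:
  start: (((T ∧ F) ∨ (F ∧ F)) ∨ T) ∨ ((T ∨ ¬T) ∨ F)
  step 1: T ∨ ((T ∨ ¬T) ∨ F)
  step 2: T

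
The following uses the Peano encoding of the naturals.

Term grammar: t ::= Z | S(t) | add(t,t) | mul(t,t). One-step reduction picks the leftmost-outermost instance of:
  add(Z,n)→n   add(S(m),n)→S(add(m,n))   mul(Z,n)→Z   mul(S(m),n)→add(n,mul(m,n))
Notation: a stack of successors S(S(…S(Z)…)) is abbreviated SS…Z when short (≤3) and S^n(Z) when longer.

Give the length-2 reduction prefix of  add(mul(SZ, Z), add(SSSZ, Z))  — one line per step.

Answer: after 2 steps: add(mul(Z, Z), add(SSSZ, Z))

Derivation:
  start: add(mul(SZ, Z), add(SSSZ, Z))
  [1] add(add(Z, mul(Z, Z)), add(SSSZ, Z))
  [2] add(mul(Z, Z), add(SSSZ, Z))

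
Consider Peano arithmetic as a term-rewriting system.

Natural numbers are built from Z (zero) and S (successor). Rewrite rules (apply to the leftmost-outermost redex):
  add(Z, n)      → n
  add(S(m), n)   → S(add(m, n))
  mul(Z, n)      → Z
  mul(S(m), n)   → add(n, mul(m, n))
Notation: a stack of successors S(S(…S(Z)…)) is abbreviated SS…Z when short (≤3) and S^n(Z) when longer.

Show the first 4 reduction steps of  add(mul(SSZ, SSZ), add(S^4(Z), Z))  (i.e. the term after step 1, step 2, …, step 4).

Answer: after 4 steps: S(add(S(add(Z, mul(SZ, SSZ))), add(S^4(Z), Z)))

Derivation:
  start: add(mul(SSZ, SSZ), add(S^4(Z), Z))
  step 1: add(add(SSZ, mul(SZ, SSZ)), add(S^4(Z), Z))
  step 2: add(S(add(SZ, mul(SZ, SSZ))), add(S^4(Z), Z))
  step 3: S(add(add(SZ, mul(SZ, SSZ)), add(S^4(Z), Z)))
  step 4: S(add(S(add(Z, mul(SZ, SSZ))), add(S^4(Z), Z)))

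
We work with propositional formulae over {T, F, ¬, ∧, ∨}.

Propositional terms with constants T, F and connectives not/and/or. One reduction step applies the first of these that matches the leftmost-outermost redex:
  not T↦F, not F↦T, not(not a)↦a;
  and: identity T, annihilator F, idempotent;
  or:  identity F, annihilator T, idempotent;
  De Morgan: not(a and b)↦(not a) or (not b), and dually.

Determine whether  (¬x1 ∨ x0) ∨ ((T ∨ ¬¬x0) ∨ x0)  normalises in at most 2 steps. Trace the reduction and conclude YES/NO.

  start: (¬x1 ∨ x0) ∨ ((T ∨ ¬¬x0) ∨ x0)
  step 1: (¬x1 ∨ x0) ∨ (T ∨ x0)
  step 2: (¬x1 ∨ x0) ∨ T

Answer: NO — after 2 steps the term is (¬x1 ∨ x0) ∨ T, not yet normal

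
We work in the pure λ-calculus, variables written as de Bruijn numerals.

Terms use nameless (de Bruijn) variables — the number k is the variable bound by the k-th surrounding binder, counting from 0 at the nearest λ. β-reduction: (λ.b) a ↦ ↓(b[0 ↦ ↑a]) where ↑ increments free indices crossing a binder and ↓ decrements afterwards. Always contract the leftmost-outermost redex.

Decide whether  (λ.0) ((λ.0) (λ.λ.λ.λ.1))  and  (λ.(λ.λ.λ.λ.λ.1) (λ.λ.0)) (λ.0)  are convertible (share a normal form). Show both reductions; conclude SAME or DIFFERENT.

Term A:
  start: (λ.0) ((λ.0) (λ.λ.λ.λ.1))
  step 1: (λ.0) (λ.λ.λ.λ.1)
  step 2: λ.λ.λ.λ.1

Term B:
  start: (λ.(λ.λ.λ.λ.λ.1) (λ.λ.0)) (λ.0)
  step 1: (λ.λ.λ.λ.λ.1) (λ.λ.0)
  step 2: λ.λ.λ.λ.1

Answer: SAME — A ⇓ λ.λ.λ.λ.1, B ⇓ λ.λ.λ.λ.1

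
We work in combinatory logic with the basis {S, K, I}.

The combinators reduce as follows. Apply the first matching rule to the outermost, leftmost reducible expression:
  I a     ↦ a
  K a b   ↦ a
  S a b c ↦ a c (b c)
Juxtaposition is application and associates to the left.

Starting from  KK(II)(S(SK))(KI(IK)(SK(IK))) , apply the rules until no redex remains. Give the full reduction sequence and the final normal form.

  start: KK(II)(S(SK))(KI(IK)(SK(IK)))
  →1  K(S(SK))(KI(IK)(SK(IK)))
  →2  S(SK)

Answer: normal form = S(SK)  (in 2 steps)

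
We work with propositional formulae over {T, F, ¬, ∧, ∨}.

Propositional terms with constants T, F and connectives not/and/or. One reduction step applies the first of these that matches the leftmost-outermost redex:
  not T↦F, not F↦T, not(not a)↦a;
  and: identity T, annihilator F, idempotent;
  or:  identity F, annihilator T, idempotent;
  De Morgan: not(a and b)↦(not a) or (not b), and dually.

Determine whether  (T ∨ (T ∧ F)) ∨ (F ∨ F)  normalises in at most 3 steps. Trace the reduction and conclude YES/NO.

Answer: YES — reaches normal form T in 2 ≤ 3 steps

Working:
  start: (T ∨ (T ∧ F)) ∨ (F ∨ F)
  step 1: T ∨ (F ∨ F)
  step 2: T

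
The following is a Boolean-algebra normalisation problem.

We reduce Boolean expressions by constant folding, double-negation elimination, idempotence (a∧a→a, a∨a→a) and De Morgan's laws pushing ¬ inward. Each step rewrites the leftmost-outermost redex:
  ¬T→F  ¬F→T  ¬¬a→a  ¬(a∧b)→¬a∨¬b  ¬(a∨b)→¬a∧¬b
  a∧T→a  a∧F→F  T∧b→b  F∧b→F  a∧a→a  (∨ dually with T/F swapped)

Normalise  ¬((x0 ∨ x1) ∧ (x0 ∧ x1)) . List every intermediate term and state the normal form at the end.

  start: ¬((x0 ∨ x1) ∧ (x0 ∧ x1))
  →1  ¬(x0 ∨ x1) ∨ ¬(x0 ∧ x1)
  →2  (¬x0 ∧ ¬x1) ∨ ¬(x0 ∧ x1)
  →3  (¬x0 ∧ ¬x1) ∨ (¬x0 ∨ ¬x1)

Answer: normal form = (¬x0 ∧ ¬x1) ∨ (¬x0 ∨ ¬x1)  (in 3 steps)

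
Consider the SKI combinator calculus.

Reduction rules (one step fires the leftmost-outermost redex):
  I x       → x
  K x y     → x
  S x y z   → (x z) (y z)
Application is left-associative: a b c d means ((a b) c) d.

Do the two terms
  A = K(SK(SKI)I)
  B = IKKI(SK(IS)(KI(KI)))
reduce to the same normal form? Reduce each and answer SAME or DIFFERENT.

Term A:
  start: K(SK(SKI)I)
  [1] K(KI(SKII))
  [2] KI

Term B:
  start: IKKI(SK(IS)(KI(KI)))
  [1] KKI(SK(IS)(KI(KI)))
  [2] K(SK(IS)(KI(KI)))
  [3] K(K(KI(KI))(IS(KI(KI))))
  [4] K(KI(KI))
  [5] KI

Answer: SAME — A ⇓ KI, B ⇓ KI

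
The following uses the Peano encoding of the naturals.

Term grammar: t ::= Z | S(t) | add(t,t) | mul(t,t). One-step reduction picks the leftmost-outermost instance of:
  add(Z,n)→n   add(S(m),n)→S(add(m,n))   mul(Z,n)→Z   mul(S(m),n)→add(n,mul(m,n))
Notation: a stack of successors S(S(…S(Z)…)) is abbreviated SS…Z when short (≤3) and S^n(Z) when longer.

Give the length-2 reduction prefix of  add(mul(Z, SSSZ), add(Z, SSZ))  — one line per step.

  start: add(mul(Z, SSSZ), add(Z, SSZ))
  step 1: add(Z, add(Z, SSZ))
  step 2: add(Z, SSZ)

Answer: after 2 steps: add(Z, SSZ)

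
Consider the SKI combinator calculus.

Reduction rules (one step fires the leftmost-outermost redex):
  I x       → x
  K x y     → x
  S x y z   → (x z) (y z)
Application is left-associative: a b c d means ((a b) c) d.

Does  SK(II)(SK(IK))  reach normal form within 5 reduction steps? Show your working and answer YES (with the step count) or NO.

  start: SK(II)(SK(IK))
  →1  K(SK(IK))(II(SK(IK)))
  →2  SK(IK)
  →3  SKK

Answer: YES — reaches normal form SKK in 3 ≤ 5 steps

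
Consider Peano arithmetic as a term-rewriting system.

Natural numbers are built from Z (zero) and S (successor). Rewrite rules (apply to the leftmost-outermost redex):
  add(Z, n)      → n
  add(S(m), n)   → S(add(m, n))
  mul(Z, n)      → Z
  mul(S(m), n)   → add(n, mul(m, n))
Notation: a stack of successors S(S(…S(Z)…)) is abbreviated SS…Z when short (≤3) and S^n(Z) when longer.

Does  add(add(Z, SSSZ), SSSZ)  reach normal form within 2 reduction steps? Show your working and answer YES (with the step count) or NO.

Answer: NO — after 2 steps the term is S(add(SSZ, SSSZ)), not yet normal

Reduction:
  start: add(add(Z, SSSZ), SSSZ)
  step 1: add(SSSZ, SSSZ)
  step 2: S(add(SSZ, SSSZ))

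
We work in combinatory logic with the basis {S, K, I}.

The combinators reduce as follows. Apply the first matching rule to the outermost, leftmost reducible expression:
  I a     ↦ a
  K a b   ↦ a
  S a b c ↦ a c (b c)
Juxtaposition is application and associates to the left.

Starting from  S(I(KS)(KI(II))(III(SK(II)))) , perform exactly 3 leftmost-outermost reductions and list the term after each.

  start: S(I(KS)(KI(II))(III(SK(II))))
  →1  S(KS(KI(II))(III(SK(II))))
  →2  S(S(III(SK(II))))
  →3  S(S(II(SK(II))))

Answer: after 3 steps: S(S(II(SK(II))))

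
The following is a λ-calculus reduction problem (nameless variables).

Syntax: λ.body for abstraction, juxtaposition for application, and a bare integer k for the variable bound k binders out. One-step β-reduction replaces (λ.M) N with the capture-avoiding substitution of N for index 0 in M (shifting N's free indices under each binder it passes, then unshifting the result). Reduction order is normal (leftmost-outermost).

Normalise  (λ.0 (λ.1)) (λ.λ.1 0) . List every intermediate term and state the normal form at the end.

Answer: normal form = λ.λ.λ.1 0  (in 3 steps)

Working:
  start: (λ.0 (λ.1)) (λ.λ.1 0)
  →1  (λ.λ.1 0) (λ.λ.λ.1 0)
  →2  λ.(λ.λ.λ.1 0) 0
  →3  λ.λ.λ.1 0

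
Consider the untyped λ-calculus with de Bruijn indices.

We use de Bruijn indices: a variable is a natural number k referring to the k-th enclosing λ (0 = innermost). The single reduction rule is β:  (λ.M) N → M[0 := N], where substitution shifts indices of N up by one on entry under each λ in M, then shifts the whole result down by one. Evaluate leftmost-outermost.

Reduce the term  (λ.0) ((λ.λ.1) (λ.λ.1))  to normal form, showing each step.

  start: (λ.0) ((λ.λ.1) (λ.λ.1))
  →1  (λ.λ.1) (λ.λ.1)
  →2  λ.λ.λ.1

Answer: normal form = λ.λ.λ.1  (in 2 steps)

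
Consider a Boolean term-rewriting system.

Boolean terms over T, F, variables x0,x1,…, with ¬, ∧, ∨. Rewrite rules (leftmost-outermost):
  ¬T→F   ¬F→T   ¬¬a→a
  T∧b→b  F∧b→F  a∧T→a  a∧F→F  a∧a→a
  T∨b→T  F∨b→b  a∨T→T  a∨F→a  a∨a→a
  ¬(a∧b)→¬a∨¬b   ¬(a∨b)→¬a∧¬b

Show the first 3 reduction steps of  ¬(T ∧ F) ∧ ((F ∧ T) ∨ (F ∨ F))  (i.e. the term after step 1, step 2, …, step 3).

Answer: after 3 steps: ¬F ∧ ((F ∧ T) ∨ (F ∨ F))

Working:
  start: ¬(T ∧ F) ∧ ((F ∧ T) ∨ (F ∨ F))
  →1  (¬T ∨ ¬F) ∧ ((F ∧ T) ∨ (F ∨ F))
  →2  (F ∨ ¬F) ∧ ((F ∧ T) ∨ (F ∨ F))
  →3  ¬F ∧ ((F ∧ T) ∨ (F ∨ F))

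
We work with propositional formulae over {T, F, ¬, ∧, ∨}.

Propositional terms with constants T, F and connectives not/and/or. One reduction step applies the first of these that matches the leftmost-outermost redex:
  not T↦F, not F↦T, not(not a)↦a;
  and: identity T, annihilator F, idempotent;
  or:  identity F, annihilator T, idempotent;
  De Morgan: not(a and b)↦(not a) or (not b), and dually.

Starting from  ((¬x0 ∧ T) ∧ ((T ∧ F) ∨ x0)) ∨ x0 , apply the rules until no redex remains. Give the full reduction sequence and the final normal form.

  start: ((¬x0 ∧ T) ∧ ((T ∧ F) ∨ x0)) ∨ x0
  [1] (¬x0 ∧ ((T ∧ F) ∨ x0)) ∨ x0
  [2] (¬x0 ∧ (F ∨ x0)) ∨ x0
  [3] (¬x0 ∧ x0) ∨ x0

Answer: normal form = (¬x0 ∧ x0) ∨ x0  (in 3 steps)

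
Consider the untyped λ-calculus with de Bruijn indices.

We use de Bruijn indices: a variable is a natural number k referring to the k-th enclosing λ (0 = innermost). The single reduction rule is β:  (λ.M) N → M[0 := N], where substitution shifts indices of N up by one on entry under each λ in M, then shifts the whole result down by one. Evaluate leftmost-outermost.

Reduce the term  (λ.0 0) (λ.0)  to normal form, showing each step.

  start: (λ.0 0) (λ.0)
  →1  (λ.0) (λ.0)
  →2  λ.0

Answer: normal form = λ.0  (in 2 steps)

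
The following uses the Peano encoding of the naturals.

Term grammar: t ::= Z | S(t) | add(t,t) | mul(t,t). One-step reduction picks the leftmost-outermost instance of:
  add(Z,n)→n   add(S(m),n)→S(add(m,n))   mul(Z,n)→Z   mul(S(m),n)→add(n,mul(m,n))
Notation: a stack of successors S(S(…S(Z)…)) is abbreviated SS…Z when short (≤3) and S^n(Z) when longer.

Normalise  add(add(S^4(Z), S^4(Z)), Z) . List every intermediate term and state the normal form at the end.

  start: add(add(S^4(Z), S^4(Z)), Z)
  [1] add(S(add(SSSZ, S^4(Z))), Z)
  [2] S(add(add(SSSZ, S^4(Z)), Z))
  [3] S(add(S(add(SSZ, S^4(Z))), Z))
  [4] S(S(add(add(SSZ, S^4(Z)), Z)))
  [5] S(S(add(S(add(SZ, S^4(Z))), Z)))
  [6] S(S(S(add(add(SZ, S^4(Z)), Z))))
  [7] S(S(S(add(S(add(Z, S^4(Z))), Z))))
  [8] S(S(S(S(add(add(Z, S^4(Z)), Z)))))
  [9] S(S(S(S(add(S^4(Z), Z)))))
  [10] S(S(S(S(S(add(SSSZ, Z))))))
  [11] S(S(S(S(S(S(add(SSZ, Z)))))))
  [12] S(S(S(S(S(S(S(add(SZ, Z))))))))
  [13] S(S(S(S(S(S(S(S(add(Z, Z)))))))))
  [14] S^8(Z)

Answer: normal form = S^8(Z)  (in 14 steps)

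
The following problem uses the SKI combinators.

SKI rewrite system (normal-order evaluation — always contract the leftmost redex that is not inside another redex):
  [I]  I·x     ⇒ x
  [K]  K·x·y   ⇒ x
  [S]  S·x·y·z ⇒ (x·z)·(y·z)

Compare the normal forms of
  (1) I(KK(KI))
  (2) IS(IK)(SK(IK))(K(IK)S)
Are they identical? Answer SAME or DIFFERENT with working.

Term A:
  start: I(KK(KI))
  step 1: KK(KI)
  step 2: K

Term B:
  start: IS(IK)(SK(IK))(K(IK)S)
  step 1: S(IK)(SK(IK))(K(IK)S)
  step 2: IK(K(IK)S)(SK(IK)(K(IK)S))
  step 3: K(K(IK)S)(SK(IK)(K(IK)S))
  step 4: K(IK)S
  step 5: IK
  step 6: K

Answer: SAME — A ⇓ K, B ⇓ K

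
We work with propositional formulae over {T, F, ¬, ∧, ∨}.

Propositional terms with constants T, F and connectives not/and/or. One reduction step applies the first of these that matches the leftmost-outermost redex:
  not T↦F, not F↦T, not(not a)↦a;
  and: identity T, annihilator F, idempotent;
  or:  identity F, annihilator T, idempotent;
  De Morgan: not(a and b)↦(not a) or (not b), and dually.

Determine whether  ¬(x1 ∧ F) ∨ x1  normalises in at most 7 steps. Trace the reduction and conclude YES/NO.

Answer: YES — reaches normal form T in 4 ≤ 7 steps

Derivation:
  start: ¬(x1 ∧ F) ∨ x1
  →1  (¬x1 ∨ ¬F) ∨ x1
  →2  (¬x1 ∨ T) ∨ x1
  →3  T ∨ x1
  →4  T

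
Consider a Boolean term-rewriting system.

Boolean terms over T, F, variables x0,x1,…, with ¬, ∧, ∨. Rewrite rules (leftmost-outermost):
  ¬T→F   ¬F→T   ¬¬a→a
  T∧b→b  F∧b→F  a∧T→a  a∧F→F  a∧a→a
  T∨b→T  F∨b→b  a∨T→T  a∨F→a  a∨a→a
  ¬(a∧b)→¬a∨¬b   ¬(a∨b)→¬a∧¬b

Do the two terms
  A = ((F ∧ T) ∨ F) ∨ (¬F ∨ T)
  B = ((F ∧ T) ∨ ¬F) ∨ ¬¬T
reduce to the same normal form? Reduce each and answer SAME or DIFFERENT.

Answer: SAME — A ⇓ T, B ⇓ T

Derivation:
Term A:
  start: ((F ∧ T) ∨ F) ∨ (¬F ∨ T)
  [1] (F ∧ T) ∨ (¬F ∨ T)
  [2] F ∨ (¬F ∨ T)
  [3] ¬F ∨ T
  [4] T

Term B:
  start: ((F ∧ T) ∨ ¬F) ∨ ¬¬T
  [1] (F ∨ ¬F) ∨ ¬¬T
  [2] ¬F ∨ ¬¬T
  [3] T ∨ ¬¬T
  [4] T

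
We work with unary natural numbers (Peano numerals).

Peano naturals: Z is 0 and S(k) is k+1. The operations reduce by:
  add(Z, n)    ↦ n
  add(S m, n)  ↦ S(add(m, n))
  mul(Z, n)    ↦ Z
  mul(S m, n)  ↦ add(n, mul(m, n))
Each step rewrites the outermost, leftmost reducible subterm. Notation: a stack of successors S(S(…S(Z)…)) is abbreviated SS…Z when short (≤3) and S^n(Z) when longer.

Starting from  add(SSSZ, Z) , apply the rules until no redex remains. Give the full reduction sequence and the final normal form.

  start: add(SSSZ, Z)
  →1  S(add(SSZ, Z))
  →2  S(S(add(SZ, Z)))
  →3  S(S(S(add(Z, Z))))
  →4  SSSZ

Answer: normal form = SSSZ  (in 4 steps)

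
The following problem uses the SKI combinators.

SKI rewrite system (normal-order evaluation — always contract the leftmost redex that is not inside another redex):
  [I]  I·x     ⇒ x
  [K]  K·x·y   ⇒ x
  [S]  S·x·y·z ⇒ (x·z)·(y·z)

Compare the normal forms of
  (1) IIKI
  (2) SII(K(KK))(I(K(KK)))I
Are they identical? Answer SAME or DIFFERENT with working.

Term A:
  start: IIKI
  step 1: IKI
  step 2: KI

Term B:
  start: SII(K(KK))(I(K(KK)))I
  step 1: I(K(KK))(I(K(KK)))(I(K(KK)))I
  step 2: K(KK)(I(K(KK)))(I(K(KK)))I
  step 3: KK(I(K(KK)))I
  step 4: KI

Answer: SAME — A ⇓ KI, B ⇓ KI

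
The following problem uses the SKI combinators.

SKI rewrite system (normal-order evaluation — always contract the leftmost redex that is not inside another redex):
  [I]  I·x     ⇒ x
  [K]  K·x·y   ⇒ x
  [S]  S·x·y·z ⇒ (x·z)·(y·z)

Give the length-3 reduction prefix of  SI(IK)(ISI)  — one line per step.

Answer: after 3 steps: SI(IK(ISI))

Reduction:
  start: SI(IK)(ISI)
  →1  I(ISI)(IK(ISI))
  →2  ISI(IK(ISI))
  →3  SI(IK(ISI))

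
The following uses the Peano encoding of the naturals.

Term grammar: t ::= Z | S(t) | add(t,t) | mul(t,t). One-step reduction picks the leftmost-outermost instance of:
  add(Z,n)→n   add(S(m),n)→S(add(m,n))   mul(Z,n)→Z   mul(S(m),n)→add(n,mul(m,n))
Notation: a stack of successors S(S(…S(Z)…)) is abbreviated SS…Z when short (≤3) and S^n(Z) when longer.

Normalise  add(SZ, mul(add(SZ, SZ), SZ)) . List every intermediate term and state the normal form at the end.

Answer: normal form = SSSZ  (in 11 steps)

Derivation:
  start: add(SZ, mul(add(SZ, SZ), SZ))
  →1  S(add(Z, mul(add(SZ, SZ), SZ)))
  →2  S(mul(add(SZ, SZ), SZ))
  →3  S(mul(S(add(Z, SZ)), SZ))
  →4  S(add(SZ, mul(add(Z, SZ), SZ)))
  →5  S(S(add(Z, mul(add(Z, SZ), SZ))))
  →6  S(S(mul(add(Z, SZ), SZ)))
  →7  S(S(mul(SZ, SZ)))
  →8  S(S(add(SZ, mul(Z, SZ))))
  →9  S(S(S(add(Z, mul(Z, SZ)))))
  →10  S(S(S(mul(Z, SZ))))
  →11  SSSZ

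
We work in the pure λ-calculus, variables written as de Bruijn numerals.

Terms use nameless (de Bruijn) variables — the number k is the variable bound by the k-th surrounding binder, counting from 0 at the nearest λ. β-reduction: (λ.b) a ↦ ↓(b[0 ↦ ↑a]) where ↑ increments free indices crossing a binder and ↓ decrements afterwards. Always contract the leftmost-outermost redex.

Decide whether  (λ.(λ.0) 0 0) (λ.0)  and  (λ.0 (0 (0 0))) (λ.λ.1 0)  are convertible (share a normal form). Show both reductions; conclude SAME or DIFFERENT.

Term A:
  start: (λ.(λ.0) 0 0) (λ.0)
  →1  (λ.0) (λ.0) (λ.0)
  →2  (λ.0) (λ.0)
  →3  λ.0

Term B:
  start: (λ.0 (0 (0 0))) (λ.λ.1 0)
  →1  (λ.λ.1 0) ((λ.λ.1 0) ((λ.λ.1 0) (λ.λ.1 0)))
  →2  λ.(λ.λ.1 0) ((λ.λ.1 0) (λ.λ.1 0)) 0
  →3  λ.(λ.(λ.λ.1 0) (λ.λ.1 0) 0) 0
  →4  λ.(λ.λ.1 0) (λ.λ.1 0) 0
  →5  λ.(λ.(λ.λ.1 0) 0) 0
  →6  λ.(λ.λ.1 0) 0
  →7  λ.λ.1 0

Answer: DIFFERENT — A ⇓ λ.0, B ⇓ λ.λ.1 0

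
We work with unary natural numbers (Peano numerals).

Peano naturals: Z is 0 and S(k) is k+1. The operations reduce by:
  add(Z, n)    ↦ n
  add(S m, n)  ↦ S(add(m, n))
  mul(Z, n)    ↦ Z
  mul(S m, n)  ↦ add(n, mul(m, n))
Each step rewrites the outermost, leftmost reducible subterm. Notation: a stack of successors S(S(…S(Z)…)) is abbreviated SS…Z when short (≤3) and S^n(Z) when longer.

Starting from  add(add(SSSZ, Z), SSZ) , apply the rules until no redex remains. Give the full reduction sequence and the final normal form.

Answer: normal form = S^5(Z)  (in 8 steps)

Working:
  start: add(add(SSSZ, Z), SSZ)
  step 1: add(S(add(SSZ, Z)), SSZ)
  step 2: S(add(add(SSZ, Z), SSZ))
  step 3: S(add(S(add(SZ, Z)), SSZ))
  step 4: S(S(add(add(SZ, Z), SSZ)))
  step 5: S(S(add(S(add(Z, Z)), SSZ)))
  step 6: S(S(S(add(add(Z, Z), SSZ))))
  step 7: S(S(S(add(Z, SSZ))))
  step 8: S^5(Z)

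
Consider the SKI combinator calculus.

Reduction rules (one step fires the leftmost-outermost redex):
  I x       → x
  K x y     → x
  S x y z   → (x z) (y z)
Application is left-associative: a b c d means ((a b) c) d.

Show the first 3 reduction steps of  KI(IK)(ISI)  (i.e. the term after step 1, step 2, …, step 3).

Answer: after 3 steps: SI

Working:
  start: KI(IK)(ISI)
  [1] I(ISI)
  [2] ISI
  [3] SI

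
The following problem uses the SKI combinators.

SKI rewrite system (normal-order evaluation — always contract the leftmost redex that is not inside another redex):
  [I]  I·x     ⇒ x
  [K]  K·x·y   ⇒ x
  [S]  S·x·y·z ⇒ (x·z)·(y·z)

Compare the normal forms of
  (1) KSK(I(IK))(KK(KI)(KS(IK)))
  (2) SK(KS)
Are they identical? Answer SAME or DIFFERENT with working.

Answer: SAME — A ⇓ SK(KS), B ⇓ SK(KS)

Working:
Term A:
  start: KSK(I(IK))(KK(KI)(KS(IK)))
  step 1: S(I(IK))(KK(KI)(KS(IK)))
  step 2: S(IK)(KK(KI)(KS(IK)))
  step 3: SK(KK(KI)(KS(IK)))
  step 4: SK(K(KS(IK)))
  step 5: SK(KS)

Term B:
  start: SK(KS)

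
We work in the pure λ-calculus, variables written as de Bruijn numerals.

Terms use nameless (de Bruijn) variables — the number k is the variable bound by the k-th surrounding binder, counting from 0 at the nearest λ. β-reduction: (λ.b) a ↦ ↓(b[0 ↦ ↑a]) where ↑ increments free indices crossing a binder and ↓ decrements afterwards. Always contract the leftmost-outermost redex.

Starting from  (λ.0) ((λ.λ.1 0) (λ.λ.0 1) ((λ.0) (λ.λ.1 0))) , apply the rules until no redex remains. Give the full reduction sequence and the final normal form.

  start: (λ.0) ((λ.λ.1 0) (λ.λ.0 1) ((λ.0) (λ.λ.1 0)))
  [1] (λ.λ.1 0) (λ.λ.0 1) ((λ.0) (λ.λ.1 0))
  [2] (λ.(λ.λ.0 1) 0) ((λ.0) (λ.λ.1 0))
  [3] (λ.λ.0 1) ((λ.0) (λ.λ.1 0))
  [4] λ.0 ((λ.0) (λ.λ.1 0))
  [5] λ.0 (λ.λ.1 0)

Answer: normal form = λ.0 (λ.λ.1 0)  (in 5 steps)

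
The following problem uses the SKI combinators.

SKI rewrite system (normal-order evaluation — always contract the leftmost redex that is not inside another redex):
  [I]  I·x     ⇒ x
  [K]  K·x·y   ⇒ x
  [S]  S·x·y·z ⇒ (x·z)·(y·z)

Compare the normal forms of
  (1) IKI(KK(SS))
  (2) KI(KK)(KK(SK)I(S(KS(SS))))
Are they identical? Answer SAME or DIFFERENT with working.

Answer: SAME — A ⇓ I, B ⇓ I

Working:
Term A:
  start: IKI(KK(SS))
  step 1: KI(KK(SS))
  step 2: I

Term B:
  start: KI(KK)(KK(SK)I(S(KS(SS))))
  step 1: I(KK(SK)I(S(KS(SS))))
  step 2: KK(SK)I(S(KS(SS)))
  step 3: KI(S(KS(SS)))
  step 4: I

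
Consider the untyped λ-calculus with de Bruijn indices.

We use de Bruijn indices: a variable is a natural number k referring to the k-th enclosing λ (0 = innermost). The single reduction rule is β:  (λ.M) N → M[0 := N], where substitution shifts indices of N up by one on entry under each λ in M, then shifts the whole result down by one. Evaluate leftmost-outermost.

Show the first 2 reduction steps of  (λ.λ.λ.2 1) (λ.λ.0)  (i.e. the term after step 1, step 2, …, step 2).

  start: (λ.λ.λ.2 1) (λ.λ.0)
  [1] λ.λ.(λ.λ.0) 1
  [2] λ.λ.λ.0

Answer: after 2 steps: λ.λ.λ.0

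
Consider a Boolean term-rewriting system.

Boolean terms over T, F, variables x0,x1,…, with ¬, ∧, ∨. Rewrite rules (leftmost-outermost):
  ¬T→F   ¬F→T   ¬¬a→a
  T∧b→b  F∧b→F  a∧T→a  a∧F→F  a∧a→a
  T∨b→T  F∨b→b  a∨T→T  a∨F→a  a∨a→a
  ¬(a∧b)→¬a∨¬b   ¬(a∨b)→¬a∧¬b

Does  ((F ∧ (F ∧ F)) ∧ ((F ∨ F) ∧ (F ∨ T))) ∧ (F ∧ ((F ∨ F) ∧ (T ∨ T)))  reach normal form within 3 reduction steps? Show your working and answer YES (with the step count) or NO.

Answer: YES — reaches normal form F in 3 ≤ 3 steps

Derivation:
  start: ((F ∧ (F ∧ F)) ∧ ((F ∨ F) ∧ (F ∨ T))) ∧ (F ∧ ((F ∨ F) ∧ (T ∨ T)))
  →1  (F ∧ ((F ∨ F) ∧ (F ∨ T))) ∧ (F ∧ ((F ∨ F) ∧ (T ∨ T)))
  →2  F ∧ (F ∧ ((F ∨ F) ∧ (T ∨ T)))
  →3  F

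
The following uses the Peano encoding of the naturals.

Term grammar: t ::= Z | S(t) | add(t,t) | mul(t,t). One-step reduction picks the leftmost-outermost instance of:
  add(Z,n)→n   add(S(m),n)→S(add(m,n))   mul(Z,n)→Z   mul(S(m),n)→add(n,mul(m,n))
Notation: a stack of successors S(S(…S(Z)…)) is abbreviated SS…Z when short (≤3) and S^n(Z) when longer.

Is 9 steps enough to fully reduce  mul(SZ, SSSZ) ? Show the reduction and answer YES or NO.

Answer: YES — reaches normal form SSSZ in 6 ≤ 9 steps

Reduction:
  start: mul(SZ, SSSZ)
  [1] add(SSSZ, mul(Z, SSSZ))
  [2] S(add(SSZ, mul(Z, SSSZ)))
  [3] S(S(add(SZ, mul(Z, SSSZ))))
  [4] S(S(S(add(Z, mul(Z, SSSZ)))))
  [5] S(S(S(mul(Z, SSSZ))))
  [6] SSSZ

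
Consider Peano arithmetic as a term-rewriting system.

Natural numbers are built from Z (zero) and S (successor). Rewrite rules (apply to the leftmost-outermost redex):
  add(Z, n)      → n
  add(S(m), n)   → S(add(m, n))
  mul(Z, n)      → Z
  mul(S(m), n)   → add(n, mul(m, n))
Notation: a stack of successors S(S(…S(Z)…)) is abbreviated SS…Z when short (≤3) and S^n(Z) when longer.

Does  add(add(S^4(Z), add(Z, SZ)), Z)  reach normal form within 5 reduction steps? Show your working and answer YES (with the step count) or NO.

Answer: NO — after 5 steps the term is S(S(add(S(add(SZ, add(Z, SZ))), Z))), not yet normal

Derivation:
  start: add(add(S^4(Z), add(Z, SZ)), Z)
  →1  add(S(add(SSSZ, add(Z, SZ))), Z)
  →2  S(add(add(SSSZ, add(Z, SZ)), Z))
  →3  S(add(S(add(SSZ, add(Z, SZ))), Z))
  →4  S(S(add(add(SSZ, add(Z, SZ)), Z)))
  →5  S(S(add(S(add(SZ, add(Z, SZ))), Z)))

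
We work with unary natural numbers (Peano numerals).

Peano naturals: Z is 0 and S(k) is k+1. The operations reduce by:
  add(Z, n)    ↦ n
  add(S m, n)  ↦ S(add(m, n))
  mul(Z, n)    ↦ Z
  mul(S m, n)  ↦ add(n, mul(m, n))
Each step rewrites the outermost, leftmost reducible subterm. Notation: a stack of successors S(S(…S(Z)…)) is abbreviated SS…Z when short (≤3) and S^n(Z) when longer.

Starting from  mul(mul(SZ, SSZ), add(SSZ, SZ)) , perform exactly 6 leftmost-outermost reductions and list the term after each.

Answer: after 6 steps: S(add(S(add(Z, SZ)), mul(add(SZ, mul(Z, SSZ)), add(SSZ, SZ))))

Derivation:
  start: mul(mul(SZ, SSZ), add(SSZ, SZ))
  step 1: mul(add(SSZ, mul(Z, SSZ)), add(SSZ, SZ))
  step 2: mul(S(add(SZ, mul(Z, SSZ))), add(SSZ, SZ))
  step 3: add(add(SSZ, SZ), mul(add(SZ, mul(Z, SSZ)), add(SSZ, SZ)))
  step 4: add(S(add(SZ, SZ)), mul(add(SZ, mul(Z, SSZ)), add(SSZ, SZ)))
  step 5: S(add(add(SZ, SZ), mul(add(SZ, mul(Z, SSZ)), add(SSZ, SZ))))
  step 6: S(add(S(add(Z, SZ)), mul(add(SZ, mul(Z, SSZ)), add(SSZ, SZ))))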